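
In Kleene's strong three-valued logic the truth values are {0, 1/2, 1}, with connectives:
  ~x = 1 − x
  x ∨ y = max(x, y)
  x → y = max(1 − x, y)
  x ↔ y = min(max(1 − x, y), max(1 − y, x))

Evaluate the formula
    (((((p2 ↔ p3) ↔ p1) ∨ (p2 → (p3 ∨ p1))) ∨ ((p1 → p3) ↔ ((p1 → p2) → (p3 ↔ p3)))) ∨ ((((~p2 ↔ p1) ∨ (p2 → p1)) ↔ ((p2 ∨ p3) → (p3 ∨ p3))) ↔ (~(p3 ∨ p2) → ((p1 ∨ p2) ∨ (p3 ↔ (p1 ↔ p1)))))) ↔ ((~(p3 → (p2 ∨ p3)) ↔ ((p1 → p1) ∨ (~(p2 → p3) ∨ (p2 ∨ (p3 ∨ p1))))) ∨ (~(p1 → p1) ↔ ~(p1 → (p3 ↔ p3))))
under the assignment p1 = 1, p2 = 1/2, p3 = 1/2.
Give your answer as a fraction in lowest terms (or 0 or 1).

1/2

p2 ↔ p3 = 1/2 ↔ 1/2 = 1/2
(p2 ↔ p3) ↔ p1 = 1/2 ↔ 1 = 1/2
p3 ∨ p1 = 1/2 ∨ 1 = 1
p2 → (p3 ∨ p1) = 1/2 → 1 = 1
((p2 ↔ p3) ↔ p1) ∨ (p2 → (p3 ∨ p1)) = 1/2 ∨ 1 = 1
p1 → p3 = 1 → 1/2 = 1/2
p1 → p2 = 1 → 1/2 = 1/2
p3 ↔ p3 = 1/2 ↔ 1/2 = 1/2
(p1 → p2) → (p3 ↔ p3) = 1/2 → 1/2 = 1/2
(p1 → p3) ↔ ((p1 → p2) → (p3 ↔ p3)) = 1/2 ↔ 1/2 = 1/2
(((p2 ↔ p3) ↔ p1) ∨ (p2 → (p3 ∨ p1))) ∨ ((p1 → p3) ↔ ((p1 → p2) → (p3 ↔ p3))) = 1 ∨ 1/2 = 1
~p2 = ~1/2 = 1/2
~p2 ↔ p1 = 1/2 ↔ 1 = 1/2
p2 → p1 = 1/2 → 1 = 1
(~p2 ↔ p1) ∨ (p2 → p1) = 1/2 ∨ 1 = 1
p2 ∨ p3 = 1/2 ∨ 1/2 = 1/2
p3 ∨ p3 = 1/2 ∨ 1/2 = 1/2
(p2 ∨ p3) → (p3 ∨ p3) = 1/2 → 1/2 = 1/2
((~p2 ↔ p1) ∨ (p2 → p1)) ↔ ((p2 ∨ p3) → (p3 ∨ p3)) = 1 ↔ 1/2 = 1/2
p3 ∨ p2 = 1/2 ∨ 1/2 = 1/2
~(p3 ∨ p2) = ~1/2 = 1/2
p1 ∨ p2 = 1 ∨ 1/2 = 1
p1 ↔ p1 = 1 ↔ 1 = 1
p3 ↔ (p1 ↔ p1) = 1/2 ↔ 1 = 1/2
(p1 ∨ p2) ∨ (p3 ↔ (p1 ↔ p1)) = 1 ∨ 1/2 = 1
~(p3 ∨ p2) → ((p1 ∨ p2) ∨ (p3 ↔ (p1 ↔ p1))) = 1/2 → 1 = 1
(((~p2 ↔ p1) ∨ (p2 → p1)) ↔ ((p2 ∨ p3) → (p3 ∨ p3))) ↔ (~(p3 ∨ p2) → ((p1 ∨ p2) ∨ (p3 ↔ (p1 ↔ p1)))) = 1/2 ↔ 1 = 1/2
((((p2 ↔ p3) ↔ p1) ∨ (p2 → (p3 ∨ p1))) ∨ ((p1 → p3) ↔ ((p1 → p2) → (p3 ↔ p3)))) ∨ ((((~p2 ↔ p1) ∨ (p2 → p1)) ↔ ((p2 ∨ p3) → (p3 ∨ p3))) ↔ (~(p3 ∨ p2) → ((p1 ∨ p2) ∨ (p3 ↔ (p1 ↔ p1))))) = 1 ∨ 1/2 = 1
p2 ∨ p3 = 1/2 ∨ 1/2 = 1/2
p3 → (p2 ∨ p3) = 1/2 → 1/2 = 1/2
~(p3 → (p2 ∨ p3)) = ~1/2 = 1/2
p1 → p1 = 1 → 1 = 1
p2 → p3 = 1/2 → 1/2 = 1/2
~(p2 → p3) = ~1/2 = 1/2
p3 ∨ p1 = 1/2 ∨ 1 = 1
p2 ∨ (p3 ∨ p1) = 1/2 ∨ 1 = 1
~(p2 → p3) ∨ (p2 ∨ (p3 ∨ p1)) = 1/2 ∨ 1 = 1
(p1 → p1) ∨ (~(p2 → p3) ∨ (p2 ∨ (p3 ∨ p1))) = 1 ∨ 1 = 1
~(p3 → (p2 ∨ p3)) ↔ ((p1 → p1) ∨ (~(p2 → p3) ∨ (p2 ∨ (p3 ∨ p1)))) = 1/2 ↔ 1 = 1/2
p1 → p1 = 1 → 1 = 1
~(p1 → p1) = ~1 = 0
p3 ↔ p3 = 1/2 ↔ 1/2 = 1/2
p1 → (p3 ↔ p3) = 1 → 1/2 = 1/2
~(p1 → (p3 ↔ p3)) = ~1/2 = 1/2
~(p1 → p1) ↔ ~(p1 → (p3 ↔ p3)) = 0 ↔ 1/2 = 1/2
(~(p3 → (p2 ∨ p3)) ↔ ((p1 → p1) ∨ (~(p2 → p3) ∨ (p2 ∨ (p3 ∨ p1))))) ∨ (~(p1 → p1) ↔ ~(p1 → (p3 ↔ p3))) = 1/2 ∨ 1/2 = 1/2
(((((p2 ↔ p3) ↔ p1) ∨ (p2 → (p3 ∨ p1))) ∨ ((p1 → p3) ↔ ((p1 → p2) → (p3 ↔ p3)))) ∨ ((((~p2 ↔ p1) ∨ (p2 → p1)) ↔ ((p2 ∨ p3) → (p3 ∨ p3))) ↔ (~(p3 ∨ p2) → ((p1 ∨ p2) ∨ (p3 ↔ (p1 ↔ p1)))))) ↔ ((~(p3 → (p2 ∨ p3)) ↔ ((p1 → p1) ∨ (~(p2 → p3) ∨ (p2 ∨ (p3 ∨ p1))))) ∨ (~(p1 → p1) ↔ ~(p1 → (p3 ↔ p3)))) = 1 ↔ 1/2 = 1/2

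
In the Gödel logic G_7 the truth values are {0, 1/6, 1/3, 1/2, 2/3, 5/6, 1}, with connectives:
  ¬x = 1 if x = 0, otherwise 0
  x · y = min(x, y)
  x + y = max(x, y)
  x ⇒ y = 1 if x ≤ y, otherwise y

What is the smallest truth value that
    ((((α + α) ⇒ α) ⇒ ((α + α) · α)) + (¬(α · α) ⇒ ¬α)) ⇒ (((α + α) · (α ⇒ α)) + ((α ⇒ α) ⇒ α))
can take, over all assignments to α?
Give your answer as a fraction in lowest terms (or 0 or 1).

0

Take α = 0:
α + α = 0 + 0 = 0
(α + α) ⇒ α = 0 ⇒ 0 = 1
α + α = 0 + 0 = 0
(α + α) · α = 0 · 0 = 0
((α + α) ⇒ α) ⇒ ((α + α) · α) = 1 ⇒ 0 = 0
α · α = 0 · 0 = 0
¬(α · α) = ¬0 = 1
¬α = ¬0 = 1
¬(α · α) ⇒ ¬α = 1 ⇒ 1 = 1
(((α + α) ⇒ α) ⇒ ((α + α) · α)) + (¬(α · α) ⇒ ¬α) = 0 + 1 = 1
α + α = 0 + 0 = 0
α ⇒ α = 0 ⇒ 0 = 1
(α + α) · (α ⇒ α) = 0 · 1 = 0
α ⇒ α = 0 ⇒ 0 = 1
(α ⇒ α) ⇒ α = 1 ⇒ 0 = 0
((α + α) · (α ⇒ α)) + ((α ⇒ α) ⇒ α) = 0 + 0 = 0
((((α + α) ⇒ α) ⇒ ((α + α) · α)) + (¬(α · α) ⇒ ¬α)) ⇒ (((α + α) · (α ⇒ α)) + ((α ⇒ α) ⇒ α)) = 1 ⇒ 0 = 0
No assignment yields a value below 0, so this is the minimum.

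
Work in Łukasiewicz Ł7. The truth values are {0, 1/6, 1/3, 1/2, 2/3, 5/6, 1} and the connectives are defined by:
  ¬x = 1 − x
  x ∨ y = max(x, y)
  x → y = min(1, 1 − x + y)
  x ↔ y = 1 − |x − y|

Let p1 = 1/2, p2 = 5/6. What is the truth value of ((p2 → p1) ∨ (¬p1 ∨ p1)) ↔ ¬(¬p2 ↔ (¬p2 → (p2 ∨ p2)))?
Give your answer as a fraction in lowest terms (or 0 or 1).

p2 → p1 = 5/6 → 1/2 = 2/3
¬p1 = ¬1/2 = 1/2
¬p1 ∨ p1 = 1/2 ∨ 1/2 = 1/2
(p2 → p1) ∨ (¬p1 ∨ p1) = 2/3 ∨ 1/2 = 2/3
¬p2 = ¬5/6 = 1/6
¬p2 = ¬5/6 = 1/6
p2 ∨ p2 = 5/6 ∨ 5/6 = 5/6
¬p2 → (p2 ∨ p2) = 1/6 → 5/6 = 1
¬p2 ↔ (¬p2 → (p2 ∨ p2)) = 1/6 ↔ 1 = 1/6
¬(¬p2 ↔ (¬p2 → (p2 ∨ p2))) = ¬1/6 = 5/6
((p2 → p1) ∨ (¬p1 ∨ p1)) ↔ ¬(¬p2 ↔ (¬p2 → (p2 ∨ p2))) = 2/3 ↔ 5/6 = 5/6

5/6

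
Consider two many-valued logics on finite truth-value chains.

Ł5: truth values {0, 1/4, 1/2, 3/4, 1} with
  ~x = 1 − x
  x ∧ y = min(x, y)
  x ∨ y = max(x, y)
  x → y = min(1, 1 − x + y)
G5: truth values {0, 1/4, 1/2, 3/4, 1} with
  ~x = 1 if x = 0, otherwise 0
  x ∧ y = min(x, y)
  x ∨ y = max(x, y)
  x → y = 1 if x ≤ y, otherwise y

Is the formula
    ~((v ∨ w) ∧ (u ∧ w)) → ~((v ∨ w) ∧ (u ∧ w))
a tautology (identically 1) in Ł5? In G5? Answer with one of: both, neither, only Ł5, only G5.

both

In Ł5: every assignment gives 1 — tautology.
In G5: every assignment gives 1 — tautology.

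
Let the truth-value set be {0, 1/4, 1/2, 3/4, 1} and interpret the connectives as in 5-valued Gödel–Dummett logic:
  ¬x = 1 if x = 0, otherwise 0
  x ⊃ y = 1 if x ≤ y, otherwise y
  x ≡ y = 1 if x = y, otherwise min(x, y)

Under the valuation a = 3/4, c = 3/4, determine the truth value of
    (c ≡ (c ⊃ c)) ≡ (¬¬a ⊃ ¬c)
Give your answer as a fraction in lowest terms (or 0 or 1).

c ⊃ c = 3/4 ⊃ 3/4 = 1
c ≡ (c ⊃ c) = 3/4 ≡ 1 = 3/4
¬a = ¬3/4 = 0
¬¬a = ¬0 = 1
¬c = ¬3/4 = 0
¬¬a ⊃ ¬c = 1 ⊃ 0 = 0
(c ≡ (c ⊃ c)) ≡ (¬¬a ⊃ ¬c) = 3/4 ≡ 0 = 0

0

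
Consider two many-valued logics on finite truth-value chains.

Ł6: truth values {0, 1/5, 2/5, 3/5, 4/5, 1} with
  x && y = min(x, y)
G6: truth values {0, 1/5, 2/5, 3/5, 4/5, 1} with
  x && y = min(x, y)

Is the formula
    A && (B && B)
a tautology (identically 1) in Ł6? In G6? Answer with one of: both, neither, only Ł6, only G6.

In Ł6: at A = 0, B = 0 the value is 0 — not a tautology.
In G6: at A = 0, B = 0 the value is 0 — not a tautology.

neither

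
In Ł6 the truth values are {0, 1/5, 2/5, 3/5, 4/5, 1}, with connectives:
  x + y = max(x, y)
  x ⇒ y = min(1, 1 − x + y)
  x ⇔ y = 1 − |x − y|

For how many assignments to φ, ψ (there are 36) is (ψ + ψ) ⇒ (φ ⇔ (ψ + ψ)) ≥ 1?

value 1: 27 assignments (counts)
value 4/5: 3 assignments
value 3/5: 2 assignments
value 2/5: 2 assignments
value 1/5: 1 assignment
value 0: 1 assignment
So 27 of the 36 assignments meet the threshold.

27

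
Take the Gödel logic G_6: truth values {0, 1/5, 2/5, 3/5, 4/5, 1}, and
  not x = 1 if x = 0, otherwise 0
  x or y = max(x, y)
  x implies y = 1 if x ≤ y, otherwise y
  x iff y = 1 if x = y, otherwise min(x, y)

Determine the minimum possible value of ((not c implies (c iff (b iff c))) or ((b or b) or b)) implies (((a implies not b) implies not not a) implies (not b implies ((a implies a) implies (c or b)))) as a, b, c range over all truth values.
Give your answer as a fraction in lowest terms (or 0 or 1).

Take a = 1/5, b = 0, c = 1/5:
not c = not 1/5 = 0
b iff c = 0 iff 1/5 = 0
c iff (b iff c) = 1/5 iff 0 = 0
not c implies (c iff (b iff c)) = 0 implies 0 = 1
b or b = 0 or 0 = 0
(b or b) or b = 0 or 0 = 0
(not c implies (c iff (b iff c))) or ((b or b) or b) = 1 or 0 = 1
not b = not 0 = 1
a implies not b = 1/5 implies 1 = 1
not a = not 1/5 = 0
not not a = not 0 = 1
(a implies not b) implies not not a = 1 implies 1 = 1
not b = not 0 = 1
a implies a = 1/5 implies 1/5 = 1
c or b = 1/5 or 0 = 1/5
(a implies a) implies (c or b) = 1 implies 1/5 = 1/5
not b implies ((a implies a) implies (c or b)) = 1 implies 1/5 = 1/5
((a implies not b) implies not not a) implies (not b implies ((a implies a) implies (c or b))) = 1 implies 1/5 = 1/5
((not c implies (c iff (b iff c))) or ((b or b) or b)) implies (((a implies not b) implies not not a) implies (not b implies ((a implies a) implies (c or b)))) = 1 implies 1/5 = 1/5
No assignment yields a value below 1/5, so this is the minimum.

1/5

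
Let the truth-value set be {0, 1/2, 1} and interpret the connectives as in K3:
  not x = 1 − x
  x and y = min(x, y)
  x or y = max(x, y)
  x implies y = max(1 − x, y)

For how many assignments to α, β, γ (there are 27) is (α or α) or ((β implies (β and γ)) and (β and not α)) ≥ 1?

10

value 1: 10 assignments (counts)
value 1/2: 13 assignments
value 0: 4 assignments
So 10 of the 27 assignments meet the threshold.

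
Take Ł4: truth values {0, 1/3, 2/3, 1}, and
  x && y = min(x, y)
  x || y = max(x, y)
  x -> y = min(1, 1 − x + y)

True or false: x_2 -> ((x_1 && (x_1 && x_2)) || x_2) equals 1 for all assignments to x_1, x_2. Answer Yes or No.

Yes

x_1 = 0, x_2 = 0 ↦ 1
x_1 = 0, x_2 = 1/3 ↦ 1
x_1 = 0, x_2 = 2/3 ↦ 1
x_1 = 0, x_2 = 1 ↦ 1
x_1 = 1/3, x_2 = 0 ↦ 1
x_1 = 1/3, x_2 = 1/3 ↦ 1
x_1 = 1/3, x_2 = 2/3 ↦ 1
x_1 = 1/3, x_2 = 1 ↦ 1
x_1 = 2/3, x_2 = 0 ↦ 1
x_1 = 2/3, x_2 = 1/3 ↦ 1
x_1 = 2/3, x_2 = 2/3 ↦ 1
x_1 = 2/3, x_2 = 1 ↦ 1
x_1 = 1, x_2 = 0 ↦ 1
x_1 = 1, x_2 = 1/3 ↦ 1
x_1 = 1, x_2 = 2/3 ↦ 1
x_1 = 1, x_2 = 1 ↦ 1
Every assignment gives a value ≥ 1.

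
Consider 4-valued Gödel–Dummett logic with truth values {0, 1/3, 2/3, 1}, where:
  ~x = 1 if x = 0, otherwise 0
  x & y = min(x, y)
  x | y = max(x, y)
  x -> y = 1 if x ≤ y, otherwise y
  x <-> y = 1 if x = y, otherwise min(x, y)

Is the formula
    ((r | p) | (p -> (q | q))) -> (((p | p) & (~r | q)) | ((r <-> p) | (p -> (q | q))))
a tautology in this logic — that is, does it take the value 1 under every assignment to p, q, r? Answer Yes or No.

No

Counterexample: take p = 1/3, q = 0, r = 2/3.
r | p = 2/3 | 1/3 = 2/3
q | q = 0 | 0 = 0
p -> (q | q) = 1/3 -> 0 = 0
(r | p) | (p -> (q | q)) = 2/3 | 0 = 2/3
p | p = 1/3 | 1/3 = 1/3
~r = ~2/3 = 0
~r | q = 0 | 0 = 0
(p | p) & (~r | q) = 1/3 & 0 = 0
r <-> p = 2/3 <-> 1/3 = 1/3
q | q = 0 | 0 = 0
p -> (q | q) = 1/3 -> 0 = 0
(r <-> p) | (p -> (q | q)) = 1/3 | 0 = 1/3
((p | p) & (~r | q)) | ((r <-> p) | (p -> (q | q))) = 0 | 1/3 = 1/3
((r | p) | (p -> (q | q))) -> (((p | p) & (~r | q)) | ((r <-> p) | (p -> (q | q)))) = 2/3 -> 1/3 = 1/3
This gives 1/3 ≠ 1.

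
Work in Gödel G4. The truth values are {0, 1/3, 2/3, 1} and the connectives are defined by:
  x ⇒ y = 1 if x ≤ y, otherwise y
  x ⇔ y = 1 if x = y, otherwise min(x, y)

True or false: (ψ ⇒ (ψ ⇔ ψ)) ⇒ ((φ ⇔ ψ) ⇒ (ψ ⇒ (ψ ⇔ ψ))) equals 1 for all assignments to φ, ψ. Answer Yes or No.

Yes

φ = 0, ψ = 0 ↦ 1
φ = 0, ψ = 1/3 ↦ 1
φ = 0, ψ = 2/3 ↦ 1
φ = 0, ψ = 1 ↦ 1
φ = 1/3, ψ = 0 ↦ 1
φ = 1/3, ψ = 1/3 ↦ 1
φ = 1/3, ψ = 2/3 ↦ 1
φ = 1/3, ψ = 1 ↦ 1
φ = 2/3, ψ = 0 ↦ 1
φ = 2/3, ψ = 1/3 ↦ 1
φ = 2/3, ψ = 2/3 ↦ 1
φ = 2/3, ψ = 1 ↦ 1
φ = 1, ψ = 0 ↦ 1
φ = 1, ψ = 1/3 ↦ 1
φ = 1, ψ = 2/3 ↦ 1
φ = 1, ψ = 1 ↦ 1
Every assignment gives a value ≥ 1.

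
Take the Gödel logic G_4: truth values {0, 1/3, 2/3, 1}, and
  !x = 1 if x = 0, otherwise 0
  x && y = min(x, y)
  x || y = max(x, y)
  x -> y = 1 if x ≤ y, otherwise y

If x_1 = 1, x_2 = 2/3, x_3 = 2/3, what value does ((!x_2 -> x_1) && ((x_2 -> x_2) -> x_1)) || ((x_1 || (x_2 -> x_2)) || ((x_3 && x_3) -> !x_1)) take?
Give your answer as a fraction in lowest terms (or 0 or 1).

1

!x_2 = !2/3 = 0
!x_2 -> x_1 = 0 -> 1 = 1
x_2 -> x_2 = 2/3 -> 2/3 = 1
(x_2 -> x_2) -> x_1 = 1 -> 1 = 1
(!x_2 -> x_1) && ((x_2 -> x_2) -> x_1) = 1 && 1 = 1
x_2 -> x_2 = 2/3 -> 2/3 = 1
x_1 || (x_2 -> x_2) = 1 || 1 = 1
x_3 && x_3 = 2/3 && 2/3 = 2/3
!x_1 = !1 = 0
(x_3 && x_3) -> !x_1 = 2/3 -> 0 = 0
(x_1 || (x_2 -> x_2)) || ((x_3 && x_3) -> !x_1) = 1 || 0 = 1
((!x_2 -> x_1) && ((x_2 -> x_2) -> x_1)) || ((x_1 || (x_2 -> x_2)) || ((x_3 && x_3) -> !x_1)) = 1 || 1 = 1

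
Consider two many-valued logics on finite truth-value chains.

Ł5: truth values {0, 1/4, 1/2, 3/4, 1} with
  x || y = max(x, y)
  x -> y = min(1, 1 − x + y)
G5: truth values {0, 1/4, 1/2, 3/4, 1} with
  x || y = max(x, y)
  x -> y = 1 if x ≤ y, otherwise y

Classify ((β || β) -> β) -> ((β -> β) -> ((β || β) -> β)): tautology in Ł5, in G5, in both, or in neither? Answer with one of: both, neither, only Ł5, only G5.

In Ł5: every assignment gives 1 — tautology.
In G5: every assignment gives 1 — tautology.

both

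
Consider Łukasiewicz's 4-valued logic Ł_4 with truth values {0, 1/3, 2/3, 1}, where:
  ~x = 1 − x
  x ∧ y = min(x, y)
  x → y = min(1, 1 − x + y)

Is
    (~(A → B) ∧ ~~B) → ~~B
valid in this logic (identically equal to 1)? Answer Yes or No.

A = 0, B = 0 ↦ 1
A = 0, B = 1/3 ↦ 1
A = 0, B = 2/3 ↦ 1
A = 0, B = 1 ↦ 1
A = 1/3, B = 0 ↦ 1
A = 1/3, B = 1/3 ↦ 1
A = 1/3, B = 2/3 ↦ 1
A = 1/3, B = 1 ↦ 1
A = 2/3, B = 0 ↦ 1
A = 2/3, B = 1/3 ↦ 1
A = 2/3, B = 2/3 ↦ 1
A = 2/3, B = 1 ↦ 1
A = 1, B = 0 ↦ 1
A = 1, B = 1/3 ↦ 1
A = 1, B = 2/3 ↦ 1
A = 1, B = 1 ↦ 1
Every assignment gives a value ≥ 1.

Yes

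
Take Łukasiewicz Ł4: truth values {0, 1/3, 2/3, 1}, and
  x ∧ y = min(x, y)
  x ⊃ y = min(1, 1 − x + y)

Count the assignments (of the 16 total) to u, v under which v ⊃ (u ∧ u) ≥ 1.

u = 0, v = 0 ↦ 1  ≥
u = 0, v = 1/3 ↦ 2/3  <
u = 0, v = 2/3 ↦ 1/3  <
u = 0, v = 1 ↦ 0  <
u = 1/3, v = 0 ↦ 1  ≥
u = 1/3, v = 1/3 ↦ 1  ≥
u = 1/3, v = 2/3 ↦ 2/3  <
u = 1/3, v = 1 ↦ 1/3  <
u = 2/3, v = 0 ↦ 1  ≥
u = 2/3, v = 1/3 ↦ 1  ≥
u = 2/3, v = 2/3 ↦ 1  ≥
u = 2/3, v = 1 ↦ 2/3  <
u = 1, v = 0 ↦ 1  ≥
u = 1, v = 1/3 ↦ 1  ≥
u = 1, v = 2/3 ↦ 1  ≥
u = 1, v = 1 ↦ 1  ≥
So 10 of the 16 assignments meet the threshold.

10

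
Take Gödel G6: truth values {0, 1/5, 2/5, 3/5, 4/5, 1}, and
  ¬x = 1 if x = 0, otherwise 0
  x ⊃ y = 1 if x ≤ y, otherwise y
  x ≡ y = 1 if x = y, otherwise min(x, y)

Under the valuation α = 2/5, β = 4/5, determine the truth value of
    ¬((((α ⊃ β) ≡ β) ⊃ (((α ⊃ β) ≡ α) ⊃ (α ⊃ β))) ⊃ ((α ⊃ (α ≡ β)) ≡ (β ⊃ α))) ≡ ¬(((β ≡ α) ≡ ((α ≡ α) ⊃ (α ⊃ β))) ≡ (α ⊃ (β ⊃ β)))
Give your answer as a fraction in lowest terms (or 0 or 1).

α ⊃ β = 2/5 ⊃ 4/5 = 1
(α ⊃ β) ≡ β = 1 ≡ 4/5 = 4/5
α ⊃ β = 2/5 ⊃ 4/5 = 1
(α ⊃ β) ≡ α = 1 ≡ 2/5 = 2/5
α ⊃ β = 2/5 ⊃ 4/5 = 1
((α ⊃ β) ≡ α) ⊃ (α ⊃ β) = 2/5 ⊃ 1 = 1
((α ⊃ β) ≡ β) ⊃ (((α ⊃ β) ≡ α) ⊃ (α ⊃ β)) = 4/5 ⊃ 1 = 1
α ≡ β = 2/5 ≡ 4/5 = 2/5
α ⊃ (α ≡ β) = 2/5 ⊃ 2/5 = 1
β ⊃ α = 4/5 ⊃ 2/5 = 2/5
(α ⊃ (α ≡ β)) ≡ (β ⊃ α) = 1 ≡ 2/5 = 2/5
(((α ⊃ β) ≡ β) ⊃ (((α ⊃ β) ≡ α) ⊃ (α ⊃ β))) ⊃ ((α ⊃ (α ≡ β)) ≡ (β ⊃ α)) = 1 ⊃ 2/5 = 2/5
¬((((α ⊃ β) ≡ β) ⊃ (((α ⊃ β) ≡ α) ⊃ (α ⊃ β))) ⊃ ((α ⊃ (α ≡ β)) ≡ (β ⊃ α))) = ¬2/5 = 0
β ≡ α = 4/5 ≡ 2/5 = 2/5
α ≡ α = 2/5 ≡ 2/5 = 1
α ⊃ β = 2/5 ⊃ 4/5 = 1
(α ≡ α) ⊃ (α ⊃ β) = 1 ⊃ 1 = 1
(β ≡ α) ≡ ((α ≡ α) ⊃ (α ⊃ β)) = 2/5 ≡ 1 = 2/5
β ⊃ β = 4/5 ⊃ 4/5 = 1
α ⊃ (β ⊃ β) = 2/5 ⊃ 1 = 1
((β ≡ α) ≡ ((α ≡ α) ⊃ (α ⊃ β))) ≡ (α ⊃ (β ⊃ β)) = 2/5 ≡ 1 = 2/5
¬(((β ≡ α) ≡ ((α ≡ α) ⊃ (α ⊃ β))) ≡ (α ⊃ (β ⊃ β))) = ¬2/5 = 0
¬((((α ⊃ β) ≡ β) ⊃ (((α ⊃ β) ≡ α) ⊃ (α ⊃ β))) ⊃ ((α ⊃ (α ≡ β)) ≡ (β ⊃ α))) ≡ ¬(((β ≡ α) ≡ ((α ≡ α) ⊃ (α ⊃ β))) ≡ (α ⊃ (β ⊃ β))) = 0 ≡ 0 = 1

1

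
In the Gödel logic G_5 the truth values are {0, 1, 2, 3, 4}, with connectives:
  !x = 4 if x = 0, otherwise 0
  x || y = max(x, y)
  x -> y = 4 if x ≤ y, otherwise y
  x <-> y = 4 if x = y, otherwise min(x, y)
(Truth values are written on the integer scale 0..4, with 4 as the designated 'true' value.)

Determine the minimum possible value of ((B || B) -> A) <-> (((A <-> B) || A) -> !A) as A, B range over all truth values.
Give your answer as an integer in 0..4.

Take A = 0, B = 1:
B || B = 1 || 1 = 1
(B || B) -> A = 1 -> 0 = 0
A <-> B = 0 <-> 1 = 0
(A <-> B) || A = 0 || 0 = 0
!A = !0 = 4
((A <-> B) || A) -> !A = 0 -> 4 = 4
((B || B) -> A) <-> (((A <-> B) || A) -> !A) = 0 <-> 4 = 0
No assignment yields a value below 0, so this is the minimum.

0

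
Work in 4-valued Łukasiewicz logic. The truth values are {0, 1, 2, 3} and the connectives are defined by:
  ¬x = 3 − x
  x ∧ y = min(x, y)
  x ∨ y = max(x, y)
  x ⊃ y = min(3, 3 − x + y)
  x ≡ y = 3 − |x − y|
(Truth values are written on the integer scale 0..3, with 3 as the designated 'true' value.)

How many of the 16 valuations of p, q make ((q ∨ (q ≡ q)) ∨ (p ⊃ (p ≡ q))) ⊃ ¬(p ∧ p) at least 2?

8

p = 0, q = 0 ↦ 3  ≥
p = 0, q = 1 ↦ 3  ≥
p = 0, q = 2 ↦ 3  ≥
p = 0, q = 3 ↦ 3  ≥
p = 1, q = 0 ↦ 2  ≥
p = 1, q = 1 ↦ 2  ≥
p = 1, q = 2 ↦ 2  ≥
p = 1, q = 3 ↦ 2  ≥
p = 2, q = 0 ↦ 1  <
p = 2, q = 1 ↦ 1  <
p = 2, q = 2 ↦ 1  <
p = 2, q = 3 ↦ 1  <
p = 3, q = 0 ↦ 0  <
p = 3, q = 1 ↦ 0  <
p = 3, q = 2 ↦ 0  <
p = 3, q = 3 ↦ 0  <
So 8 of the 16 assignments meet the threshold.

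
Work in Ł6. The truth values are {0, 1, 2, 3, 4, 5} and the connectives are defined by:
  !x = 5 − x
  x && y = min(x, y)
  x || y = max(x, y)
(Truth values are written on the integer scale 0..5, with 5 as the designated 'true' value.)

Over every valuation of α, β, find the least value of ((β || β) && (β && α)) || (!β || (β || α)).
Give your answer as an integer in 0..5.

Take α = 0, β = 2:
β || β = 2 || 2 = 2
β && α = 2 && 0 = 0
(β || β) && (β && α) = 2 && 0 = 0
!β = !2 = 3
β || α = 2 || 0 = 2
!β || (β || α) = 3 || 2 = 3
((β || β) && (β && α)) || (!β || (β || α)) = 0 || 3 = 3
No assignment yields a value below 3, so this is the minimum.

3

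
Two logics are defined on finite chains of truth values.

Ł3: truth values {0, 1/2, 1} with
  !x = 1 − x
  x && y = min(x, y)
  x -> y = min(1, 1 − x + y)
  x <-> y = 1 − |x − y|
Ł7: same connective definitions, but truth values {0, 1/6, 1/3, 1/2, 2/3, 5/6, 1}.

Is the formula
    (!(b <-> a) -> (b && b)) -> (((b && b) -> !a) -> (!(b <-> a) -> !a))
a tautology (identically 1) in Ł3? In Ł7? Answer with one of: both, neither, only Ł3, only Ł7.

In Ł3: every assignment gives 1 — tautology.
In Ł7: every assignment gives 1 — tautology.

both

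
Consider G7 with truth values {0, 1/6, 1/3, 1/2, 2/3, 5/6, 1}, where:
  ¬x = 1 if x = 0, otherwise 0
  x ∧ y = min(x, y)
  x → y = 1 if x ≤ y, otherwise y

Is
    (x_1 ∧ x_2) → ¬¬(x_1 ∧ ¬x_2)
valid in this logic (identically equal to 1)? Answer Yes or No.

Counterexample: take x_1 = 1/6, x_2 = 1/6.
x_1 ∧ x_2 = 1/6 ∧ 1/6 = 1/6
¬x_2 = ¬1/6 = 0
x_1 ∧ ¬x_2 = 1/6 ∧ 0 = 0
¬(x_1 ∧ ¬x_2) = ¬0 = 1
¬¬(x_1 ∧ ¬x_2) = ¬1 = 0
(x_1 ∧ x_2) → ¬¬(x_1 ∧ ¬x_2) = 1/6 → 0 = 0
This gives 0 ≠ 1.

No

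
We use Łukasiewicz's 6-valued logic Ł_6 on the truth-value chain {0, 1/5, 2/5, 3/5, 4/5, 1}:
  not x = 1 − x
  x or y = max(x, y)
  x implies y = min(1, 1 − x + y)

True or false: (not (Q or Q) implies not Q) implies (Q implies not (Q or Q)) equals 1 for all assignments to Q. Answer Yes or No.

No

Counterexample: take Q = 3/5.
Q or Q = 3/5 or 3/5 = 3/5
not (Q or Q) = not 3/5 = 2/5
not Q = not 3/5 = 2/5
not (Q or Q) implies not Q = 2/5 implies 2/5 = 1
Q or Q = 3/5 or 3/5 = 3/5
not (Q or Q) = not 3/5 = 2/5
Q implies not (Q or Q) = 3/5 implies 2/5 = 4/5
(not (Q or Q) implies not Q) implies (Q implies not (Q or Q)) = 1 implies 4/5 = 4/5
This gives 4/5 ≠ 1.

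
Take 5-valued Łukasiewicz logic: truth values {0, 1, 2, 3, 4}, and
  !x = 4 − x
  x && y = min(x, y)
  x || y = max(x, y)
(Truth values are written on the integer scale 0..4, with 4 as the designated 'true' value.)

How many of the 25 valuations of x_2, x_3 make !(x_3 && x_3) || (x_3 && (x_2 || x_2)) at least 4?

value 4: 6 assignments (counts)
value 3: 8 assignments
value 2: 7 assignments
value 1: 3 assignments
value 0: 1 assignment
So 6 of the 25 assignments meet the threshold.

6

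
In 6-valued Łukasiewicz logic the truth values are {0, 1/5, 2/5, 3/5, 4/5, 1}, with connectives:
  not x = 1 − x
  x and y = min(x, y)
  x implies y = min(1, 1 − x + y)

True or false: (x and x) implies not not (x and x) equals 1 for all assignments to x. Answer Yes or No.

Yes

x = 0 ↦ 1
x = 1/5 ↦ 1
x = 2/5 ↦ 1
x = 3/5 ↦ 1
x = 4/5 ↦ 1
x = 1 ↦ 1
Every assignment gives a value ≥ 1.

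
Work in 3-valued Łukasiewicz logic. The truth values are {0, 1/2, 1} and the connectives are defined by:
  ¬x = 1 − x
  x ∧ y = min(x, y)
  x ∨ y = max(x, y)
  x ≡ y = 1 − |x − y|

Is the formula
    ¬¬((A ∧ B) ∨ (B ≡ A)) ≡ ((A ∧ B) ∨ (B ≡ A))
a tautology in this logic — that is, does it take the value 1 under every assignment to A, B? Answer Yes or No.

A = 0, B = 0 ↦ 1
A = 0, B = 1/2 ↦ 1
A = 0, B = 1 ↦ 1
A = 1/2, B = 0 ↦ 1
A = 1/2, B = 1/2 ↦ 1
A = 1/2, B = 1 ↦ 1
A = 1, B = 0 ↦ 1
A = 1, B = 1/2 ↦ 1
A = 1, B = 1 ↦ 1
Every assignment gives a value ≥ 1.

Yes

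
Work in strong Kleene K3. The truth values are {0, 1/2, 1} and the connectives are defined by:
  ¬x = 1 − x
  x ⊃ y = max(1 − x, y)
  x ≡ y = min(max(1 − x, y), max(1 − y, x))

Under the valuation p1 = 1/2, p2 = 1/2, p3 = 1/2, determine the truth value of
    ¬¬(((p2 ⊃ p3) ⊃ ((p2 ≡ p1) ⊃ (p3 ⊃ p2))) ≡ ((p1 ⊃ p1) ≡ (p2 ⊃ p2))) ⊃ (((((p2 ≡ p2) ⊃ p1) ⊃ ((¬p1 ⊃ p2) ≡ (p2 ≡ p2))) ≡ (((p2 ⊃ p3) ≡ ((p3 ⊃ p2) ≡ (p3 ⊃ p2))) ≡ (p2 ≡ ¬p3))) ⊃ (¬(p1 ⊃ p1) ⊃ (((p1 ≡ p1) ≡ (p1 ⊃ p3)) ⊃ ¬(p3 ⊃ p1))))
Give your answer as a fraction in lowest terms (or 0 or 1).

1/2

p2 ⊃ p3 = 1/2 ⊃ 1/2 = 1/2
p2 ≡ p1 = 1/2 ≡ 1/2 = 1/2
p3 ⊃ p2 = 1/2 ⊃ 1/2 = 1/2
(p2 ≡ p1) ⊃ (p3 ⊃ p2) = 1/2 ⊃ 1/2 = 1/2
(p2 ⊃ p3) ⊃ ((p2 ≡ p1) ⊃ (p3 ⊃ p2)) = 1/2 ⊃ 1/2 = 1/2
p1 ⊃ p1 = 1/2 ⊃ 1/2 = 1/2
p2 ⊃ p2 = 1/2 ⊃ 1/2 = 1/2
(p1 ⊃ p1) ≡ (p2 ⊃ p2) = 1/2 ≡ 1/2 = 1/2
((p2 ⊃ p3) ⊃ ((p2 ≡ p1) ⊃ (p3 ⊃ p2))) ≡ ((p1 ⊃ p1) ≡ (p2 ⊃ p2)) = 1/2 ≡ 1/2 = 1/2
¬(((p2 ⊃ p3) ⊃ ((p2 ≡ p1) ⊃ (p3 ⊃ p2))) ≡ ((p1 ⊃ p1) ≡ (p2 ⊃ p2))) = ¬1/2 = 1/2
¬¬(((p2 ⊃ p3) ⊃ ((p2 ≡ p1) ⊃ (p3 ⊃ p2))) ≡ ((p1 ⊃ p1) ≡ (p2 ⊃ p2))) = ¬1/2 = 1/2
p2 ≡ p2 = 1/2 ≡ 1/2 = 1/2
(p2 ≡ p2) ⊃ p1 = 1/2 ⊃ 1/2 = 1/2
¬p1 = ¬1/2 = 1/2
¬p1 ⊃ p2 = 1/2 ⊃ 1/2 = 1/2
p2 ≡ p2 = 1/2 ≡ 1/2 = 1/2
(¬p1 ⊃ p2) ≡ (p2 ≡ p2) = 1/2 ≡ 1/2 = 1/2
((p2 ≡ p2) ⊃ p1) ⊃ ((¬p1 ⊃ p2) ≡ (p2 ≡ p2)) = 1/2 ⊃ 1/2 = 1/2
p2 ⊃ p3 = 1/2 ⊃ 1/2 = 1/2
p3 ⊃ p2 = 1/2 ⊃ 1/2 = 1/2
p3 ⊃ p2 = 1/2 ⊃ 1/2 = 1/2
(p3 ⊃ p2) ≡ (p3 ⊃ p2) = 1/2 ≡ 1/2 = 1/2
(p2 ⊃ p3) ≡ ((p3 ⊃ p2) ≡ (p3 ⊃ p2)) = 1/2 ≡ 1/2 = 1/2
¬p3 = ¬1/2 = 1/2
p2 ≡ ¬p3 = 1/2 ≡ 1/2 = 1/2
((p2 ⊃ p3) ≡ ((p3 ⊃ p2) ≡ (p3 ⊃ p2))) ≡ (p2 ≡ ¬p3) = 1/2 ≡ 1/2 = 1/2
(((p2 ≡ p2) ⊃ p1) ⊃ ((¬p1 ⊃ p2) ≡ (p2 ≡ p2))) ≡ (((p2 ⊃ p3) ≡ ((p3 ⊃ p2) ≡ (p3 ⊃ p2))) ≡ (p2 ≡ ¬p3)) = 1/2 ≡ 1/2 = 1/2
p1 ⊃ p1 = 1/2 ⊃ 1/2 = 1/2
¬(p1 ⊃ p1) = ¬1/2 = 1/2
p1 ≡ p1 = 1/2 ≡ 1/2 = 1/2
p1 ⊃ p3 = 1/2 ⊃ 1/2 = 1/2
(p1 ≡ p1) ≡ (p1 ⊃ p3) = 1/2 ≡ 1/2 = 1/2
p3 ⊃ p1 = 1/2 ⊃ 1/2 = 1/2
¬(p3 ⊃ p1) = ¬1/2 = 1/2
((p1 ≡ p1) ≡ (p1 ⊃ p3)) ⊃ ¬(p3 ⊃ p1) = 1/2 ⊃ 1/2 = 1/2
¬(p1 ⊃ p1) ⊃ (((p1 ≡ p1) ≡ (p1 ⊃ p3)) ⊃ ¬(p3 ⊃ p1)) = 1/2 ⊃ 1/2 = 1/2
((((p2 ≡ p2) ⊃ p1) ⊃ ((¬p1 ⊃ p2) ≡ (p2 ≡ p2))) ≡ (((p2 ⊃ p3) ≡ ((p3 ⊃ p2) ≡ (p3 ⊃ p2))) ≡ (p2 ≡ ¬p3))) ⊃ (¬(p1 ⊃ p1) ⊃ (((p1 ≡ p1) ≡ (p1 ⊃ p3)) ⊃ ¬(p3 ⊃ p1))) = 1/2 ⊃ 1/2 = 1/2
¬¬(((p2 ⊃ p3) ⊃ ((p2 ≡ p1) ⊃ (p3 ⊃ p2))) ≡ ((p1 ⊃ p1) ≡ (p2 ⊃ p2))) ⊃ (((((p2 ≡ p2) ⊃ p1) ⊃ ((¬p1 ⊃ p2) ≡ (p2 ≡ p2))) ≡ (((p2 ⊃ p3) ≡ ((p3 ⊃ p2) ≡ (p3 ⊃ p2))) ≡ (p2 ≡ ¬p3))) ⊃ (¬(p1 ⊃ p1) ⊃ (((p1 ≡ p1) ≡ (p1 ⊃ p3)) ⊃ ¬(p3 ⊃ p1)))) = 1/2 ⊃ 1/2 = 1/2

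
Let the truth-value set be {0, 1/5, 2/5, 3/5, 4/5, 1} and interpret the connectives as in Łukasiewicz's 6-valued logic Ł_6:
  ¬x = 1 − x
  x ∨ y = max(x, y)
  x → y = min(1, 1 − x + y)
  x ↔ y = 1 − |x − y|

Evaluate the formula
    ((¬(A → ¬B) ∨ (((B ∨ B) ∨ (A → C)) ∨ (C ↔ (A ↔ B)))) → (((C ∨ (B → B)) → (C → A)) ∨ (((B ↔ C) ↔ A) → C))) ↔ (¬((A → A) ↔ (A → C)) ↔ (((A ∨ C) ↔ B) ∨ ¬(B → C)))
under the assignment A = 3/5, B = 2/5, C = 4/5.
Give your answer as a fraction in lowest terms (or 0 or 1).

3/5

¬B = ¬2/5 = 3/5
A → ¬B = 3/5 → 3/5 = 1
¬(A → ¬B) = ¬1 = 0
B ∨ B = 2/5 ∨ 2/5 = 2/5
A → C = 3/5 → 4/5 = 1
(B ∨ B) ∨ (A → C) = 2/5 ∨ 1 = 1
A ↔ B = 3/5 ↔ 2/5 = 4/5
C ↔ (A ↔ B) = 4/5 ↔ 4/5 = 1
((B ∨ B) ∨ (A → C)) ∨ (C ↔ (A ↔ B)) = 1 ∨ 1 = 1
¬(A → ¬B) ∨ (((B ∨ B) ∨ (A → C)) ∨ (C ↔ (A ↔ B))) = 0 ∨ 1 = 1
B → B = 2/5 → 2/5 = 1
C ∨ (B → B) = 4/5 ∨ 1 = 1
C → A = 4/5 → 3/5 = 4/5
(C ∨ (B → B)) → (C → A) = 1 → 4/5 = 4/5
B ↔ C = 2/5 ↔ 4/5 = 3/5
(B ↔ C) ↔ A = 3/5 ↔ 3/5 = 1
((B ↔ C) ↔ A) → C = 1 → 4/5 = 4/5
((C ∨ (B → B)) → (C → A)) ∨ (((B ↔ C) ↔ A) → C) = 4/5 ∨ 4/5 = 4/5
(¬(A → ¬B) ∨ (((B ∨ B) ∨ (A → C)) ∨ (C ↔ (A ↔ B)))) → (((C ∨ (B → B)) → (C → A)) ∨ (((B ↔ C) ↔ A) → C)) = 1 → 4/5 = 4/5
A → A = 3/5 → 3/5 = 1
A → C = 3/5 → 4/5 = 1
(A → A) ↔ (A → C) = 1 ↔ 1 = 1
¬((A → A) ↔ (A → C)) = ¬1 = 0
A ∨ C = 3/5 ∨ 4/5 = 4/5
(A ∨ C) ↔ B = 4/5 ↔ 2/5 = 3/5
B → C = 2/5 → 4/5 = 1
¬(B → C) = ¬1 = 0
((A ∨ C) ↔ B) ∨ ¬(B → C) = 3/5 ∨ 0 = 3/5
¬((A → A) ↔ (A → C)) ↔ (((A ∨ C) ↔ B) ∨ ¬(B → C)) = 0 ↔ 3/5 = 2/5
((¬(A → ¬B) ∨ (((B ∨ B) ∨ (A → C)) ∨ (C ↔ (A ↔ B)))) → (((C ∨ (B → B)) → (C → A)) ∨ (((B ↔ C) ↔ A) → C))) ↔ (¬((A → A) ↔ (A → C)) ↔ (((A ∨ C) ↔ B) ∨ ¬(B → C))) = 4/5 ↔ 2/5 = 3/5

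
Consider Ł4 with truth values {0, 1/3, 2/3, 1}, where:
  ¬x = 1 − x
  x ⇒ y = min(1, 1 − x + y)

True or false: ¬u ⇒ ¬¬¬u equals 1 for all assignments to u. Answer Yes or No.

u = 0 ↦ 1
u = 1/3 ↦ 1
u = 2/3 ↦ 1
u = 1 ↦ 1
Every assignment gives a value ≥ 1.

Yes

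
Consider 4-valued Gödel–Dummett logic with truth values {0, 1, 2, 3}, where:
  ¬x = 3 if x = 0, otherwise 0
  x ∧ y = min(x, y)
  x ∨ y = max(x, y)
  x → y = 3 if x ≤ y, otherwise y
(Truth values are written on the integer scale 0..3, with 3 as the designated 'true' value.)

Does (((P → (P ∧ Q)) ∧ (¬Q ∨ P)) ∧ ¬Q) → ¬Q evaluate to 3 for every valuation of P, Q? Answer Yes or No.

Yes

P = 0, Q = 0 ↦ 3
P = 0, Q = 1 ↦ 3
P = 0, Q = 2 ↦ 3
P = 0, Q = 3 ↦ 3
P = 1, Q = 0 ↦ 3
P = 1, Q = 1 ↦ 3
P = 1, Q = 2 ↦ 3
P = 1, Q = 3 ↦ 3
P = 2, Q = 0 ↦ 3
P = 2, Q = 1 ↦ 3
P = 2, Q = 2 ↦ 3
P = 2, Q = 3 ↦ 3
P = 3, Q = 0 ↦ 3
P = 3, Q = 1 ↦ 3
P = 3, Q = 2 ↦ 3
P = 3, Q = 3 ↦ 3
Every assignment gives a value ≥ 3.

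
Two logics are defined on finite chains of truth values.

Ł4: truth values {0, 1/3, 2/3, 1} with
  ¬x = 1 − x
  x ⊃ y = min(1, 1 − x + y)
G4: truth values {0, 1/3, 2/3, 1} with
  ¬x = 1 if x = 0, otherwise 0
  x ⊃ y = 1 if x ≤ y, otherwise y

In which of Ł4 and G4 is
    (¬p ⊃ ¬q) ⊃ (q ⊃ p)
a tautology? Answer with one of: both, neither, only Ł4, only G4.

In Ł4: every assignment gives 1 — tautology.
In G4: at p = 1/3, q = 2/3 the value is 1/3 — not a tautology.

only Ł4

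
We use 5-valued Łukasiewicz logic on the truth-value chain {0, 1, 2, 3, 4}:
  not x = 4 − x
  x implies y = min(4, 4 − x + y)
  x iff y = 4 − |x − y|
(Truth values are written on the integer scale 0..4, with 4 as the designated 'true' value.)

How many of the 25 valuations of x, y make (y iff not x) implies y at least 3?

value 4: 13 assignments (counts)
value 3: 5 assignments (counts)
value 2: 4 assignments
value 1: 2 assignments
value 0: 1 assignment
So 18 of the 25 assignments meet the threshold.

18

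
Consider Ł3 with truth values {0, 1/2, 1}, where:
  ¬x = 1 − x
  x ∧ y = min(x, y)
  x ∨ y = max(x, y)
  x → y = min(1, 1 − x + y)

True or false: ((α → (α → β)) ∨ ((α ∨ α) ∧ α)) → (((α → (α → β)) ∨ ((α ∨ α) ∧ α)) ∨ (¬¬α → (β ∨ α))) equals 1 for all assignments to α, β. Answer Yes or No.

Yes

α = 0, β = 0 ↦ 1
α = 0, β = 1/2 ↦ 1
α = 0, β = 1 ↦ 1
α = 1/2, β = 0 ↦ 1
α = 1/2, β = 1/2 ↦ 1
α = 1/2, β = 1 ↦ 1
α = 1, β = 0 ↦ 1
α = 1, β = 1/2 ↦ 1
α = 1, β = 1 ↦ 1
Every assignment gives a value ≥ 1.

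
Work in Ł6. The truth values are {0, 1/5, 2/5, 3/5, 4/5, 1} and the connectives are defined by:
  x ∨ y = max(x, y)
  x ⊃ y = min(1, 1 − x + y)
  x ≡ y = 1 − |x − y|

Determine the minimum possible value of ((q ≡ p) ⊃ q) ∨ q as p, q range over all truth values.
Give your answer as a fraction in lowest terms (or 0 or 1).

0

Take p = 0, q = 0:
q ≡ p = 0 ≡ 0 = 1
(q ≡ p) ⊃ q = 1 ⊃ 0 = 0
((q ≡ p) ⊃ q) ∨ q = 0 ∨ 0 = 0
No assignment yields a value below 0, so this is the minimum.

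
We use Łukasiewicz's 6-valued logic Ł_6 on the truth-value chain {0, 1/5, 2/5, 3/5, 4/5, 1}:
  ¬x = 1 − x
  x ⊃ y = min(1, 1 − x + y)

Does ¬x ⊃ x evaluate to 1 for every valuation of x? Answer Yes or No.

No

Counterexample: take x = 0.
¬x = ¬0 = 1
¬x ⊃ x = 1 ⊃ 0 = 0
This gives 0 ≠ 1.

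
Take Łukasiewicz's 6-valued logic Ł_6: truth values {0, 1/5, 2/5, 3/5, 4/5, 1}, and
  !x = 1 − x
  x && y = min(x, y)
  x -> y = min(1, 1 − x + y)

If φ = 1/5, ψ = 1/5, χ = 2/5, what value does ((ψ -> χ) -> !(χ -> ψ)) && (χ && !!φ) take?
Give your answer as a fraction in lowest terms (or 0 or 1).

1/5

ψ -> χ = 1/5 -> 2/5 = 1
χ -> ψ = 2/5 -> 1/5 = 4/5
!(χ -> ψ) = !4/5 = 1/5
(ψ -> χ) -> !(χ -> ψ) = 1 -> 1/5 = 1/5
!φ = !1/5 = 4/5
!!φ = !4/5 = 1/5
χ && !!φ = 2/5 && 1/5 = 1/5
((ψ -> χ) -> !(χ -> ψ)) && (χ && !!φ) = 1/5 && 1/5 = 1/5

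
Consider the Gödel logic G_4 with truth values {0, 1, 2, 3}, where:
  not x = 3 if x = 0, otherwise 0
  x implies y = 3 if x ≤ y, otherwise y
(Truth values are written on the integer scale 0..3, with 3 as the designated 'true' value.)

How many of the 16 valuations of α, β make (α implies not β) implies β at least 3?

α = 0, β = 0 ↦ 0  <
α = 0, β = 1 ↦ 1  <
α = 0, β = 2 ↦ 2  <
α = 0, β = 3 ↦ 3  ≥
α = 1, β = 0 ↦ 0  <
α = 1, β = 1 ↦ 3  ≥
α = 1, β = 2 ↦ 3  ≥
α = 1, β = 3 ↦ 3  ≥
α = 2, β = 0 ↦ 0  <
α = 2, β = 1 ↦ 3  ≥
α = 2, β = 2 ↦ 3  ≥
α = 2, β = 3 ↦ 3  ≥
α = 3, β = 0 ↦ 0  <
α = 3, β = 1 ↦ 3  ≥
α = 3, β = 2 ↦ 3  ≥
α = 3, β = 3 ↦ 3  ≥
So 10 of the 16 assignments meet the threshold.

10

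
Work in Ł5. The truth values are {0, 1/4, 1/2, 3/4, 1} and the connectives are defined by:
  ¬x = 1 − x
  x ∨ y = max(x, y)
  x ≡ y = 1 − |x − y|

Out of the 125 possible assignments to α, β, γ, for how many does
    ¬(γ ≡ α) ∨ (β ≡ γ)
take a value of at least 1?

33

value 1: 33 assignments (counts)
value 3/4: 48 assignments
value 1/2: 30 assignments
value 1/4: 12 assignments
value 0: 2 assignments
So 33 of the 125 assignments meet the threshold.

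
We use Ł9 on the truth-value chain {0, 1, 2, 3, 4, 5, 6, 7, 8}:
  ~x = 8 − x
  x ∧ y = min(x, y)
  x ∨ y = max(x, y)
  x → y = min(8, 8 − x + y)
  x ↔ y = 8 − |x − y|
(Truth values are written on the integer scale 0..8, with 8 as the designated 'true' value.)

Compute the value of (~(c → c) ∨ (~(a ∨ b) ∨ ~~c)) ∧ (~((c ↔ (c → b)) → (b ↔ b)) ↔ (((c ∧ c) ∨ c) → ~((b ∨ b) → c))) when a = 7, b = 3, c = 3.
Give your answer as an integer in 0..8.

c → c = 3 → 3 = 8
~(c → c) = ~8 = 0
a ∨ b = 7 ∨ 3 = 7
~(a ∨ b) = ~7 = 1
~c = ~3 = 5
~~c = ~5 = 3
~(a ∨ b) ∨ ~~c = 1 ∨ 3 = 3
~(c → c) ∨ (~(a ∨ b) ∨ ~~c) = 0 ∨ 3 = 3
c → b = 3 → 3 = 8
c ↔ (c → b) = 3 ↔ 8 = 3
b ↔ b = 3 ↔ 3 = 8
(c ↔ (c → b)) → (b ↔ b) = 3 → 8 = 8
~((c ↔ (c → b)) → (b ↔ b)) = ~8 = 0
c ∧ c = 3 ∧ 3 = 3
(c ∧ c) ∨ c = 3 ∨ 3 = 3
b ∨ b = 3 ∨ 3 = 3
(b ∨ b) → c = 3 → 3 = 8
~((b ∨ b) → c) = ~8 = 0
((c ∧ c) ∨ c) → ~((b ∨ b) → c) = 3 → 0 = 5
~((c ↔ (c → b)) → (b ↔ b)) ↔ (((c ∧ c) ∨ c) → ~((b ∨ b) → c)) = 0 ↔ 5 = 3
(~(c → c) ∨ (~(a ∨ b) ∨ ~~c)) ∧ (~((c ↔ (c → b)) → (b ↔ b)) ↔ (((c ∧ c) ∨ c) → ~((b ∨ b) → c))) = 3 ∧ 3 = 3

3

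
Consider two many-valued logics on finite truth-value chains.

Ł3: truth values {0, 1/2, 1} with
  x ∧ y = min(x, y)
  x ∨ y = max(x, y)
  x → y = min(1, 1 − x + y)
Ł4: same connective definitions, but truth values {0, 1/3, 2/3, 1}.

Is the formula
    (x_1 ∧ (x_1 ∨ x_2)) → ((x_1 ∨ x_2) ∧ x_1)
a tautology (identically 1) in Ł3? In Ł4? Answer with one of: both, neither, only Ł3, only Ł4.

In Ł3: every assignment gives 1 — tautology.
In Ł4: every assignment gives 1 — tautology.

both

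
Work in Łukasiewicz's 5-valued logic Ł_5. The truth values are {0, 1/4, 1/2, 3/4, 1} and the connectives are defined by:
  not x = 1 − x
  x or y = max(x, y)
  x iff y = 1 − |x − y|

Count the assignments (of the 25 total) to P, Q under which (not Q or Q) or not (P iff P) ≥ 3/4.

20

value 1: 10 assignments (counts)
value 3/4: 10 assignments (counts)
value 1/2: 5 assignments
So 20 of the 25 assignments meet the threshold.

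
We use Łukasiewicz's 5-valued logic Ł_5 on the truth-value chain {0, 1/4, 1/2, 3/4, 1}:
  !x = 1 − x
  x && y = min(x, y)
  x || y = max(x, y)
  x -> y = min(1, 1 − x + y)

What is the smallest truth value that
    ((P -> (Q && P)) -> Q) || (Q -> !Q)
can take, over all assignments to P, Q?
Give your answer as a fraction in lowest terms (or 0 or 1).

3/4

Take P = 0, Q = 3/4:
Q && P = 3/4 && 0 = 0
P -> (Q && P) = 0 -> 0 = 1
(P -> (Q && P)) -> Q = 1 -> 3/4 = 3/4
!Q = !3/4 = 1/4
Q -> !Q = 3/4 -> 1/4 = 1/2
((P -> (Q && P)) -> Q) || (Q -> !Q) = 3/4 || 1/2 = 3/4
No assignment yields a value below 3/4, so this is the minimum.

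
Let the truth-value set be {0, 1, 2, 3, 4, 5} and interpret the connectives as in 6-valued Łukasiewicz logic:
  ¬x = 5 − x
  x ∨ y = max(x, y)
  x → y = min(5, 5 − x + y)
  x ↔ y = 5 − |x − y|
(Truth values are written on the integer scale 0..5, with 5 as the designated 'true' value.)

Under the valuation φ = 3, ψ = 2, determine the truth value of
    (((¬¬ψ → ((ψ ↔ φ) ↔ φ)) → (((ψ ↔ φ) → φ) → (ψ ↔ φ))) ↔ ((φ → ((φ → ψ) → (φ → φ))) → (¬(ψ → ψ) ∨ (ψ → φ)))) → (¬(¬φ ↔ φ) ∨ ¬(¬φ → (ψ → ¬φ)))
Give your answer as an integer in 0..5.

¬ψ = ¬2 = 3
¬¬ψ = ¬3 = 2
ψ ↔ φ = 2 ↔ 3 = 4
(ψ ↔ φ) ↔ φ = 4 ↔ 3 = 4
¬¬ψ → ((ψ ↔ φ) ↔ φ) = 2 → 4 = 5
ψ ↔ φ = 2 ↔ 3 = 4
(ψ ↔ φ) → φ = 4 → 3 = 4
ψ ↔ φ = 2 ↔ 3 = 4
((ψ ↔ φ) → φ) → (ψ ↔ φ) = 4 → 4 = 5
(¬¬ψ → ((ψ ↔ φ) ↔ φ)) → (((ψ ↔ φ) → φ) → (ψ ↔ φ)) = 5 → 5 = 5
φ → ψ = 3 → 2 = 4
φ → φ = 3 → 3 = 5
(φ → ψ) → (φ → φ) = 4 → 5 = 5
φ → ((φ → ψ) → (φ → φ)) = 3 → 5 = 5
ψ → ψ = 2 → 2 = 5
¬(ψ → ψ) = ¬5 = 0
ψ → φ = 2 → 3 = 5
¬(ψ → ψ) ∨ (ψ → φ) = 0 ∨ 5 = 5
(φ → ((φ → ψ) → (φ → φ))) → (¬(ψ → ψ) ∨ (ψ → φ)) = 5 → 5 = 5
((¬¬ψ → ((ψ ↔ φ) ↔ φ)) → (((ψ ↔ φ) → φ) → (ψ ↔ φ))) ↔ ((φ → ((φ → ψ) → (φ → φ))) → (¬(ψ → ψ) ∨ (ψ → φ))) = 5 ↔ 5 = 5
¬φ = ¬3 = 2
¬φ ↔ φ = 2 ↔ 3 = 4
¬(¬φ ↔ φ) = ¬4 = 1
¬φ = ¬3 = 2
¬φ = ¬3 = 2
ψ → ¬φ = 2 → 2 = 5
¬φ → (ψ → ¬φ) = 2 → 5 = 5
¬(¬φ → (ψ → ¬φ)) = ¬5 = 0
¬(¬φ ↔ φ) ∨ ¬(¬φ → (ψ → ¬φ)) = 1 ∨ 0 = 1
(((¬¬ψ → ((ψ ↔ φ) ↔ φ)) → (((ψ ↔ φ) → φ) → (ψ ↔ φ))) ↔ ((φ → ((φ → ψ) → (φ → φ))) → (¬(ψ → ψ) ∨ (ψ → φ)))) → (¬(¬φ ↔ φ) ∨ ¬(¬φ → (ψ → ¬φ))) = 5 → 1 = 1

1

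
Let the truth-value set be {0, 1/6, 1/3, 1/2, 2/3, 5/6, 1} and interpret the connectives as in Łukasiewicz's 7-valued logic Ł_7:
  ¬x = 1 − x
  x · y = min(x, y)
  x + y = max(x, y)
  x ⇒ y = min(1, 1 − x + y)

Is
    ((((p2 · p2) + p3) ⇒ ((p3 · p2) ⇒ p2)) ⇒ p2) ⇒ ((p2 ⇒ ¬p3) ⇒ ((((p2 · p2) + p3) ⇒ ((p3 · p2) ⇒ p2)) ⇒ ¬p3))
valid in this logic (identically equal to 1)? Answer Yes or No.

At p2 = 1, p3 = 2/3, for instance:
p2 · p2 = 1 · 1 = 1
(p2 · p2) + p3 = 1 + 2/3 = 1
p3 · p2 = 2/3 · 1 = 2/3
(p3 · p2) ⇒ p2 = 2/3 ⇒ 1 = 1
((p2 · p2) + p3) ⇒ ((p3 · p2) ⇒ p2) = 1 ⇒ 1 = 1
(((p2 · p2) + p3) ⇒ ((p3 · p2) ⇒ p2)) ⇒ p2 = 1 ⇒ 1 = 1
¬p3 = ¬2/3 = 1/3
p2 ⇒ ¬p3 = 1 ⇒ 1/3 = 1/3
(((p2 · p2) + p3) ⇒ ((p3 · p2) ⇒ p2)) ⇒ ¬p3 = 1 ⇒ 1/3 = 1/3
(p2 ⇒ ¬p3) ⇒ ((((p2 · p2) + p3) ⇒ ((p3 · p2) ⇒ p2)) ⇒ ¬p3) = 1/3 ⇒ 1/3 = 1
((((p2 · p2) + p3) ⇒ ((p3 · p2) ⇒ p2)) ⇒ p2) ⇒ ((p2 ⇒ ¬p3) ⇒ ((((p2 · p2) + p3) ⇒ ((p3 · p2) ⇒ p2)) ⇒ ¬p3)) = 1 ⇒ 1 = 1
and checking the remaining 48 assignments likewise gives ≥ 1 in every case.

Yes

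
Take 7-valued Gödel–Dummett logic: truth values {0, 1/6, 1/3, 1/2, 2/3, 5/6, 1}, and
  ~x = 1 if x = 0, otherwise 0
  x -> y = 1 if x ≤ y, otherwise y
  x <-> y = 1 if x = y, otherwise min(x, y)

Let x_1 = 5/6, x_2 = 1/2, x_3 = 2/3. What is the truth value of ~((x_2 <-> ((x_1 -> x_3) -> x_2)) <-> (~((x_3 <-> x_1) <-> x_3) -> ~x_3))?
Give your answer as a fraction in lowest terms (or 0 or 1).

x_1 -> x_3 = 5/6 -> 2/3 = 2/3
(x_1 -> x_3) -> x_2 = 2/3 -> 1/2 = 1/2
x_2 <-> ((x_1 -> x_3) -> x_2) = 1/2 <-> 1/2 = 1
x_3 <-> x_1 = 2/3 <-> 5/6 = 2/3
(x_3 <-> x_1) <-> x_3 = 2/3 <-> 2/3 = 1
~((x_3 <-> x_1) <-> x_3) = ~1 = 0
~x_3 = ~2/3 = 0
~((x_3 <-> x_1) <-> x_3) -> ~x_3 = 0 -> 0 = 1
(x_2 <-> ((x_1 -> x_3) -> x_2)) <-> (~((x_3 <-> x_1) <-> x_3) -> ~x_3) = 1 <-> 1 = 1
~((x_2 <-> ((x_1 -> x_3) -> x_2)) <-> (~((x_3 <-> x_1) <-> x_3) -> ~x_3)) = ~1 = 0

0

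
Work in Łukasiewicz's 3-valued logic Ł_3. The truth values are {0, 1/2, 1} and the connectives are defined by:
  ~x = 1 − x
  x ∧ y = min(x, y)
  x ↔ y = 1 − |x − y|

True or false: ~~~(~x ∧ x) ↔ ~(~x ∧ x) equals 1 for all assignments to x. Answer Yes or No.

Yes

x = 0 ↦ 1
x = 1/2 ↦ 1
x = 1 ↦ 1
Every assignment gives a value ≥ 1.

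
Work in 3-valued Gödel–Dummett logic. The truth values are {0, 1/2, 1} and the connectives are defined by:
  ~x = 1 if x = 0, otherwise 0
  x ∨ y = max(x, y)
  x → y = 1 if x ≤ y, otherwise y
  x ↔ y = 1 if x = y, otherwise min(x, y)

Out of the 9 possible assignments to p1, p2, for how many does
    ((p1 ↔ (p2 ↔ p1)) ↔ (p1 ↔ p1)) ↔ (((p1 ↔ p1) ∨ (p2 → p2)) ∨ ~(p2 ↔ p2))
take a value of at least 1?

p1 = 0, p2 = 0 ↦ 0  <
p1 = 0, p2 = 1/2 ↦ 1  ≥
p1 = 0, p2 = 1 ↦ 1  ≥
p1 = 1/2, p2 = 0 ↦ 0  <
p1 = 1/2, p2 = 1/2 ↦ 1/2  <
p1 = 1/2, p2 = 1 ↦ 1  ≥
p1 = 1, p2 = 0 ↦ 0  <
p1 = 1, p2 = 1/2 ↦ 1/2  <
p1 = 1, p2 = 1 ↦ 1  ≥
So 4 of the 9 assignments meet the threshold.

4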